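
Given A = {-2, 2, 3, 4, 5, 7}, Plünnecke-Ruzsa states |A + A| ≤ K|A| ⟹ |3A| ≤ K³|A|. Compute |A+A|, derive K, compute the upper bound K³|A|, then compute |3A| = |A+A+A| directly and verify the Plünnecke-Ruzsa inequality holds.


|A| = 6.
Step 1: Compute A + A by enumerating all 36 pairs.
A + A = {-4, 0, 1, 2, 3, 4, 5, 6, 7, 8, 9, 10, 11, 12, 14}, so |A + A| = 15.
Step 2: Doubling constant K = |A + A|/|A| = 15/6 = 15/6 ≈ 2.5000.
Step 3: Plünnecke-Ruzsa gives |3A| ≤ K³·|A| = (2.5000)³ · 6 ≈ 93.7500.
Step 4: Compute 3A = A + A + A directly by enumerating all triples (a,b,c) ∈ A³; |3A| = 24.
Step 5: Check 24 ≤ 93.7500? Yes ✓.

K = 15/6, Plünnecke-Ruzsa bound K³|A| ≈ 93.7500, |3A| = 24, inequality holds.


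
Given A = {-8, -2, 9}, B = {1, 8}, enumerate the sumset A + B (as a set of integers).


A + B = {a + b : a ∈ A, b ∈ B}.
Enumerate all |A|·|B| = 3·2 = 6 pairs (a, b) and collect distinct sums.
a = -8: -8+1=-7, -8+8=0
a = -2: -2+1=-1, -2+8=6
a = 9: 9+1=10, 9+8=17
Collecting distinct sums: A + B = {-7, -1, 0, 6, 10, 17}
|A + B| = 6

A + B = {-7, -1, 0, 6, 10, 17}


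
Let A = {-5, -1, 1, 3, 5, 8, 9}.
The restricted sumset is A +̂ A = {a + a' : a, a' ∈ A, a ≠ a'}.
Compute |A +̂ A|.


Restricted sumset: A +̂ A = {a + a' : a ∈ A, a' ∈ A, a ≠ a'}.
Equivalently, take A + A and drop any sum 2a that is achievable ONLY as a + a for a ∈ A (i.e. sums representable only with equal summands).
Enumerate pairs (a, a') with a < a' (symmetric, so each unordered pair gives one sum; this covers all a ≠ a'):
  -5 + -1 = -6
  -5 + 1 = -4
  -5 + 3 = -2
  -5 + 5 = 0
  -5 + 8 = 3
  -5 + 9 = 4
  -1 + 1 = 0
  -1 + 3 = 2
  -1 + 5 = 4
  -1 + 8 = 7
  -1 + 9 = 8
  1 + 3 = 4
  1 + 5 = 6
  1 + 8 = 9
  1 + 9 = 10
  3 + 5 = 8
  3 + 8 = 11
  3 + 9 = 12
  5 + 8 = 13
  5 + 9 = 14
  8 + 9 = 17
Collected distinct sums: {-6, -4, -2, 0, 2, 3, 4, 6, 7, 8, 9, 10, 11, 12, 13, 14, 17}
|A +̂ A| = 17
(Reference bound: |A +̂ A| ≥ 2|A| - 3 for |A| ≥ 2, with |A| = 7 giving ≥ 11.)

|A +̂ A| = 17


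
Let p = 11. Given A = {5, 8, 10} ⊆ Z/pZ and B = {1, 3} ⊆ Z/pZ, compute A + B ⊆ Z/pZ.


Work in Z/11Z: reduce every sum a + b modulo 11.
Enumerate all 6 pairs:
a = 5: 5+1=6, 5+3=8
a = 8: 8+1=9, 8+3=0
a = 10: 10+1=0, 10+3=2
Distinct residues collected: {0, 2, 6, 8, 9}
|A + B| = 5 (out of 11 total residues).

A + B = {0, 2, 6, 8, 9}


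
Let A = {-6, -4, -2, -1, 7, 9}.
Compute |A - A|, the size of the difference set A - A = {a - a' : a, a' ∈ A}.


A - A = {a - a' : a, a' ∈ A}; |A| = 6.
Bounds: 2|A|-1 ≤ |A - A| ≤ |A|² - |A| + 1, i.e. 11 ≤ |A - A| ≤ 31.
Note: 0 ∈ A - A always (from a - a). The set is symmetric: if d ∈ A - A then -d ∈ A - A.
Enumerate nonzero differences d = a - a' with a > a' (then include -d):
Positive differences: {1, 2, 3, 4, 5, 8, 9, 10, 11, 13, 15}
Full difference set: {0} ∪ (positive diffs) ∪ (negative diffs).
|A - A| = 1 + 2·11 = 23 (matches direct enumeration: 23).

|A - A| = 23


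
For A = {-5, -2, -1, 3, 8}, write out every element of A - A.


A - A = {a - a' : a, a' ∈ A}.
Compute a - a' for each ordered pair (a, a'):
a = -5: -5--5=0, -5--2=-3, -5--1=-4, -5-3=-8, -5-8=-13
a = -2: -2--5=3, -2--2=0, -2--1=-1, -2-3=-5, -2-8=-10
a = -1: -1--5=4, -1--2=1, -1--1=0, -1-3=-4, -1-8=-9
a = 3: 3--5=8, 3--2=5, 3--1=4, 3-3=0, 3-8=-5
a = 8: 8--5=13, 8--2=10, 8--1=9, 8-3=5, 8-8=0
Collecting distinct values (and noting 0 appears from a-a):
A - A = {-13, -10, -9, -8, -5, -4, -3, -1, 0, 1, 3, 4, 5, 8, 9, 10, 13}
|A - A| = 17

A - A = {-13, -10, -9, -8, -5, -4, -3, -1, 0, 1, 3, 4, 5, 8, 9, 10, 13}


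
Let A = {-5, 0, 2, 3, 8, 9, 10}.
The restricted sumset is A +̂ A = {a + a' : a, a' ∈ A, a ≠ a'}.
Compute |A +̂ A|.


Restricted sumset: A +̂ A = {a + a' : a ∈ A, a' ∈ A, a ≠ a'}.
Equivalently, take A + A and drop any sum 2a that is achievable ONLY as a + a for a ∈ A (i.e. sums representable only with equal summands).
Enumerate pairs (a, a') with a < a' (symmetric, so each unordered pair gives one sum; this covers all a ≠ a'):
  -5 + 0 = -5
  -5 + 2 = -3
  -5 + 3 = -2
  -5 + 8 = 3
  -5 + 9 = 4
  -5 + 10 = 5
  0 + 2 = 2
  0 + 3 = 3
  0 + 8 = 8
  0 + 9 = 9
  0 + 10 = 10
  2 + 3 = 5
  2 + 8 = 10
  2 + 9 = 11
  2 + 10 = 12
  3 + 8 = 11
  3 + 9 = 12
  3 + 10 = 13
  8 + 9 = 17
  8 + 10 = 18
  9 + 10 = 19
Collected distinct sums: {-5, -3, -2, 2, 3, 4, 5, 8, 9, 10, 11, 12, 13, 17, 18, 19}
|A +̂ A| = 16
(Reference bound: |A +̂ A| ≥ 2|A| - 3 for |A| ≥ 2, with |A| = 7 giving ≥ 11.)

|A +̂ A| = 16


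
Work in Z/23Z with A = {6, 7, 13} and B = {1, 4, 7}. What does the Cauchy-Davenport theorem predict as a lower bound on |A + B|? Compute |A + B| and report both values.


Cauchy-Davenport: |A + B| ≥ min(p, |A| + |B| - 1) for A, B nonempty in Z/pZ.
|A| = 3, |B| = 3, p = 23.
CD lower bound = min(23, 3 + 3 - 1) = min(23, 5) = 5.
Compute A + B mod 23 directly:
a = 6: 6+1=7, 6+4=10, 6+7=13
a = 7: 7+1=8, 7+4=11, 7+7=14
a = 13: 13+1=14, 13+4=17, 13+7=20
A + B = {7, 8, 10, 11, 13, 14, 17, 20}, so |A + B| = 8.
Verify: 8 ≥ 5? Yes ✓.

CD lower bound = 5, actual |A + B| = 8.


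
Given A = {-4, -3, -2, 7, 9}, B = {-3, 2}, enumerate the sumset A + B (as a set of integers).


A + B = {a + b : a ∈ A, b ∈ B}.
Enumerate all |A|·|B| = 5·2 = 10 pairs (a, b) and collect distinct sums.
a = -4: -4+-3=-7, -4+2=-2
a = -3: -3+-3=-6, -3+2=-1
a = -2: -2+-3=-5, -2+2=0
a = 7: 7+-3=4, 7+2=9
a = 9: 9+-3=6, 9+2=11
Collecting distinct sums: A + B = {-7, -6, -5, -2, -1, 0, 4, 6, 9, 11}
|A + B| = 10

A + B = {-7, -6, -5, -2, -1, 0, 4, 6, 9, 11}


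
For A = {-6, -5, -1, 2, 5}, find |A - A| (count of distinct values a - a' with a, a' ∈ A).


A - A = {a - a' : a, a' ∈ A}; |A| = 5.
Bounds: 2|A|-1 ≤ |A - A| ≤ |A|² - |A| + 1, i.e. 9 ≤ |A - A| ≤ 21.
Note: 0 ∈ A - A always (from a - a). The set is symmetric: if d ∈ A - A then -d ∈ A - A.
Enumerate nonzero differences d = a - a' with a > a' (then include -d):
Positive differences: {1, 3, 4, 5, 6, 7, 8, 10, 11}
Full difference set: {0} ∪ (positive diffs) ∪ (negative diffs).
|A - A| = 1 + 2·9 = 19 (matches direct enumeration: 19).

|A - A| = 19


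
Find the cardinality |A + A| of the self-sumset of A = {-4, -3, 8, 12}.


A + A = {a + a' : a, a' ∈ A}; |A| = 4.
General bounds: 2|A| - 1 ≤ |A + A| ≤ |A|(|A|+1)/2, i.e. 7 ≤ |A + A| ≤ 10.
Lower bound 2|A|-1 is attained iff A is an arithmetic progression.
Enumerate sums a + a' for a ≤ a' (symmetric, so this suffices):
a = -4: -4+-4=-8, -4+-3=-7, -4+8=4, -4+12=8
a = -3: -3+-3=-6, -3+8=5, -3+12=9
a = 8: 8+8=16, 8+12=20
a = 12: 12+12=24
Distinct sums: {-8, -7, -6, 4, 5, 8, 9, 16, 20, 24}
|A + A| = 10

|A + A| = 10


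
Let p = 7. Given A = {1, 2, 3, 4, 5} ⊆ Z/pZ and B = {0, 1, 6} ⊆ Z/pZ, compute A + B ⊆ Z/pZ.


Work in Z/7Z: reduce every sum a + b modulo 7.
Enumerate all 15 pairs:
a = 1: 1+0=1, 1+1=2, 1+6=0
a = 2: 2+0=2, 2+1=3, 2+6=1
a = 3: 3+0=3, 3+1=4, 3+6=2
a = 4: 4+0=4, 4+1=5, 4+6=3
a = 5: 5+0=5, 5+1=6, 5+6=4
Distinct residues collected: {0, 1, 2, 3, 4, 5, 6}
|A + B| = 7 (out of 7 total residues).

A + B = {0, 1, 2, 3, 4, 5, 6}


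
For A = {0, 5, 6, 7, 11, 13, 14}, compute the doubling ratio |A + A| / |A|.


|A| = 7.
Compute A + A by enumerating all 49 pairs.
A + A = {0, 5, 6, 7, 10, 11, 12, 13, 14, 16, 17, 18, 19, 20, 21, 22, 24, 25, 26, 27, 28}, so |A + A| = 21.
K = |A + A| / |A| = 21/7 = 3/1 ≈ 3.0000.
Reference: AP of size 7 gives K = 13/7 ≈ 1.8571; a fully generic set of size 7 gives K ≈ 4.0000.

|A| = 7, |A + A| = 21, K = 21/7 = 3/1.


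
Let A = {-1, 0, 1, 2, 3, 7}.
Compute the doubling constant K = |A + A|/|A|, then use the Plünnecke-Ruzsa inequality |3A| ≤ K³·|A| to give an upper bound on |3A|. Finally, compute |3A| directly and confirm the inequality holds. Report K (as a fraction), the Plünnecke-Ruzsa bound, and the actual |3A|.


|A| = 6.
Step 1: Compute A + A by enumerating all 36 pairs.
A + A = {-2, -1, 0, 1, 2, 3, 4, 5, 6, 7, 8, 9, 10, 14}, so |A + A| = 14.
Step 2: Doubling constant K = |A + A|/|A| = 14/6 = 14/6 ≈ 2.3333.
Step 3: Plünnecke-Ruzsa gives |3A| ≤ K³·|A| = (2.3333)³ · 6 ≈ 76.2222.
Step 4: Compute 3A = A + A + A directly by enumerating all triples (a,b,c) ∈ A³; |3A| = 22.
Step 5: Check 22 ≤ 76.2222? Yes ✓.

K = 14/6, Plünnecke-Ruzsa bound K³|A| ≈ 76.2222, |3A| = 22, inequality holds.


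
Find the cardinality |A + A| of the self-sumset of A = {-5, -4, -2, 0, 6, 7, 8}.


A + A = {a + a' : a, a' ∈ A}; |A| = 7.
General bounds: 2|A| - 1 ≤ |A + A| ≤ |A|(|A|+1)/2, i.e. 13 ≤ |A + A| ≤ 28.
Lower bound 2|A|-1 is attained iff A is an arithmetic progression.
Enumerate sums a + a' for a ≤ a' (symmetric, so this suffices):
a = -5: -5+-5=-10, -5+-4=-9, -5+-2=-7, -5+0=-5, -5+6=1, -5+7=2, -5+8=3
a = -4: -4+-4=-8, -4+-2=-6, -4+0=-4, -4+6=2, -4+7=3, -4+8=4
a = -2: -2+-2=-4, -2+0=-2, -2+6=4, -2+7=5, -2+8=6
a = 0: 0+0=0, 0+6=6, 0+7=7, 0+8=8
a = 6: 6+6=12, 6+7=13, 6+8=14
a = 7: 7+7=14, 7+8=15
a = 8: 8+8=16
Distinct sums: {-10, -9, -8, -7, -6, -5, -4, -2, 0, 1, 2, 3, 4, 5, 6, 7, 8, 12, 13, 14, 15, 16}
|A + A| = 22

|A + A| = 22


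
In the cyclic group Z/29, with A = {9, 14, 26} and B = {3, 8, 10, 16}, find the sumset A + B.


Work in Z/29Z: reduce every sum a + b modulo 29.
Enumerate all 12 pairs:
a = 9: 9+3=12, 9+8=17, 9+10=19, 9+16=25
a = 14: 14+3=17, 14+8=22, 14+10=24, 14+16=1
a = 26: 26+3=0, 26+8=5, 26+10=7, 26+16=13
Distinct residues collected: {0, 1, 5, 7, 12, 13, 17, 19, 22, 24, 25}
|A + B| = 11 (out of 29 total residues).

A + B = {0, 1, 5, 7, 12, 13, 17, 19, 22, 24, 25}


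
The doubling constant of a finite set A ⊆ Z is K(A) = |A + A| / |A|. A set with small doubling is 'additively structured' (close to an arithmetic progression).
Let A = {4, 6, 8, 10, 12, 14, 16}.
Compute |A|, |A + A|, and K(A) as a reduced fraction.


|A| = 7.
Compute A + A by enumerating all 49 pairs.
A + A = {8, 10, 12, 14, 16, 18, 20, 22, 24, 26, 28, 30, 32}, so |A + A| = 13.
K = |A + A| / |A| = 13/7 (already in lowest terms) ≈ 1.8571.
Reference: AP of size 7 gives K = 13/7 ≈ 1.8571; a fully generic set of size 7 gives K ≈ 4.0000.

|A| = 7, |A + A| = 13, K = 13/7.


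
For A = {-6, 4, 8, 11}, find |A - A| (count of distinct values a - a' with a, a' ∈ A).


A - A = {a - a' : a, a' ∈ A}; |A| = 4.
Bounds: 2|A|-1 ≤ |A - A| ≤ |A|² - |A| + 1, i.e. 7 ≤ |A - A| ≤ 13.
Note: 0 ∈ A - A always (from a - a). The set is symmetric: if d ∈ A - A then -d ∈ A - A.
Enumerate nonzero differences d = a - a' with a > a' (then include -d):
Positive differences: {3, 4, 7, 10, 14, 17}
Full difference set: {0} ∪ (positive diffs) ∪ (negative diffs).
|A - A| = 1 + 2·6 = 13 (matches direct enumeration: 13).

|A - A| = 13


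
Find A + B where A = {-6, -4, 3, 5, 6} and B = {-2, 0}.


A + B = {a + b : a ∈ A, b ∈ B}.
Enumerate all |A|·|B| = 5·2 = 10 pairs (a, b) and collect distinct sums.
a = -6: -6+-2=-8, -6+0=-6
a = -4: -4+-2=-6, -4+0=-4
a = 3: 3+-2=1, 3+0=3
a = 5: 5+-2=3, 5+0=5
a = 6: 6+-2=4, 6+0=6
Collecting distinct sums: A + B = {-8, -6, -4, 1, 3, 4, 5, 6}
|A + B| = 8

A + B = {-8, -6, -4, 1, 3, 4, 5, 6}


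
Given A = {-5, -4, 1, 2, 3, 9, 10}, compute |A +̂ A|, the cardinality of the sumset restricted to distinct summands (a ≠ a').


Restricted sumset: A +̂ A = {a + a' : a ∈ A, a' ∈ A, a ≠ a'}.
Equivalently, take A + A and drop any sum 2a that is achievable ONLY as a + a for a ∈ A (i.e. sums representable only with equal summands).
Enumerate pairs (a, a') with a < a' (symmetric, so each unordered pair gives one sum; this covers all a ≠ a'):
  -5 + -4 = -9
  -5 + 1 = -4
  -5 + 2 = -3
  -5 + 3 = -2
  -5 + 9 = 4
  -5 + 10 = 5
  -4 + 1 = -3
  -4 + 2 = -2
  -4 + 3 = -1
  -4 + 9 = 5
  -4 + 10 = 6
  1 + 2 = 3
  1 + 3 = 4
  1 + 9 = 10
  1 + 10 = 11
  2 + 3 = 5
  2 + 9 = 11
  2 + 10 = 12
  3 + 9 = 12
  3 + 10 = 13
  9 + 10 = 19
Collected distinct sums: {-9, -4, -3, -2, -1, 3, 4, 5, 6, 10, 11, 12, 13, 19}
|A +̂ A| = 14
(Reference bound: |A +̂ A| ≥ 2|A| - 3 for |A| ≥ 2, with |A| = 7 giving ≥ 11.)

|A +̂ A| = 14


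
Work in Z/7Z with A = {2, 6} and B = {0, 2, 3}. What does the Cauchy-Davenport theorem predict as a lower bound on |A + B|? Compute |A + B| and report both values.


Cauchy-Davenport: |A + B| ≥ min(p, |A| + |B| - 1) for A, B nonempty in Z/pZ.
|A| = 2, |B| = 3, p = 7.
CD lower bound = min(7, 2 + 3 - 1) = min(7, 4) = 4.
Compute A + B mod 7 directly:
a = 2: 2+0=2, 2+2=4, 2+3=5
a = 6: 6+0=6, 6+2=1, 6+3=2
A + B = {1, 2, 4, 5, 6}, so |A + B| = 5.
Verify: 5 ≥ 4? Yes ✓.

CD lower bound = 4, actual |A + B| = 5.


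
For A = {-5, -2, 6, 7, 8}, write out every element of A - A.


A - A = {a - a' : a, a' ∈ A}.
Compute a - a' for each ordered pair (a, a'):
a = -5: -5--5=0, -5--2=-3, -5-6=-11, -5-7=-12, -5-8=-13
a = -2: -2--5=3, -2--2=0, -2-6=-8, -2-7=-9, -2-8=-10
a = 6: 6--5=11, 6--2=8, 6-6=0, 6-7=-1, 6-8=-2
a = 7: 7--5=12, 7--2=9, 7-6=1, 7-7=0, 7-8=-1
a = 8: 8--5=13, 8--2=10, 8-6=2, 8-7=1, 8-8=0
Collecting distinct values (and noting 0 appears from a-a):
A - A = {-13, -12, -11, -10, -9, -8, -3, -2, -1, 0, 1, 2, 3, 8, 9, 10, 11, 12, 13}
|A - A| = 19

A - A = {-13, -12, -11, -10, -9, -8, -3, -2, -1, 0, 1, 2, 3, 8, 9, 10, 11, 12, 13}


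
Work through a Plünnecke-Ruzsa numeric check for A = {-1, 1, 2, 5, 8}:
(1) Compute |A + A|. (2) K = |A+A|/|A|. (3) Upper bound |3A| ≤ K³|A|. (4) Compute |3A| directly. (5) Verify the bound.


|A| = 5.
Step 1: Compute A + A by enumerating all 25 pairs.
A + A = {-2, 0, 1, 2, 3, 4, 6, 7, 9, 10, 13, 16}, so |A + A| = 12.
Step 2: Doubling constant K = |A + A|/|A| = 12/5 = 12/5 ≈ 2.4000.
Step 3: Plünnecke-Ruzsa gives |3A| ≤ K³·|A| = (2.4000)³ · 5 ≈ 69.1200.
Step 4: Compute 3A = A + A + A directly by enumerating all triples (a,b,c) ∈ A³; |3A| = 21.
Step 5: Check 21 ≤ 69.1200? Yes ✓.

K = 12/5, Plünnecke-Ruzsa bound K³|A| ≈ 69.1200, |3A| = 21, inequality holds.


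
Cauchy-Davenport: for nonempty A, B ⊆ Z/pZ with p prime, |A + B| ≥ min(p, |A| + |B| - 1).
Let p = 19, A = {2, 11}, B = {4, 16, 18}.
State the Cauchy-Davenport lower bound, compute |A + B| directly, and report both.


Cauchy-Davenport: |A + B| ≥ min(p, |A| + |B| - 1) for A, B nonempty in Z/pZ.
|A| = 2, |B| = 3, p = 19.
CD lower bound = min(19, 2 + 3 - 1) = min(19, 4) = 4.
Compute A + B mod 19 directly:
a = 2: 2+4=6, 2+16=18, 2+18=1
a = 11: 11+4=15, 11+16=8, 11+18=10
A + B = {1, 6, 8, 10, 15, 18}, so |A + B| = 6.
Verify: 6 ≥ 4? Yes ✓.

CD lower bound = 4, actual |A + B| = 6.


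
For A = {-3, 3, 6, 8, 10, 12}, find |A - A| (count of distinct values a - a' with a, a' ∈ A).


A - A = {a - a' : a, a' ∈ A}; |A| = 6.
Bounds: 2|A|-1 ≤ |A - A| ≤ |A|² - |A| + 1, i.e. 11 ≤ |A - A| ≤ 31.
Note: 0 ∈ A - A always (from a - a). The set is symmetric: if d ∈ A - A then -d ∈ A - A.
Enumerate nonzero differences d = a - a' with a > a' (then include -d):
Positive differences: {2, 3, 4, 5, 6, 7, 9, 11, 13, 15}
Full difference set: {0} ∪ (positive diffs) ∪ (negative diffs).
|A - A| = 1 + 2·10 = 21 (matches direct enumeration: 21).

|A - A| = 21


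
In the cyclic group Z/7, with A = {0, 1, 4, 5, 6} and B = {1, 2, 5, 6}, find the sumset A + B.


Work in Z/7Z: reduce every sum a + b modulo 7.
Enumerate all 20 pairs:
a = 0: 0+1=1, 0+2=2, 0+5=5, 0+6=6
a = 1: 1+1=2, 1+2=3, 1+5=6, 1+6=0
a = 4: 4+1=5, 4+2=6, 4+5=2, 4+6=3
a = 5: 5+1=6, 5+2=0, 5+5=3, 5+6=4
a = 6: 6+1=0, 6+2=1, 6+5=4, 6+6=5
Distinct residues collected: {0, 1, 2, 3, 4, 5, 6}
|A + B| = 7 (out of 7 total residues).

A + B = {0, 1, 2, 3, 4, 5, 6}


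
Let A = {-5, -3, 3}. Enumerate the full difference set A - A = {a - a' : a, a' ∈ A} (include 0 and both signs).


A - A = {a - a' : a, a' ∈ A}.
Compute a - a' for each ordered pair (a, a'):
a = -5: -5--5=0, -5--3=-2, -5-3=-8
a = -3: -3--5=2, -3--3=0, -3-3=-6
a = 3: 3--5=8, 3--3=6, 3-3=0
Collecting distinct values (and noting 0 appears from a-a):
A - A = {-8, -6, -2, 0, 2, 6, 8}
|A - A| = 7

A - A = {-8, -6, -2, 0, 2, 6, 8}


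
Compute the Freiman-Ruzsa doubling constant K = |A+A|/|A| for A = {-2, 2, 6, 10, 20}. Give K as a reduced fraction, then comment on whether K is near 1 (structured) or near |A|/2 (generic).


|A| = 5.
Compute A + A by enumerating all 25 pairs.
A + A = {-4, 0, 4, 8, 12, 16, 18, 20, 22, 26, 30, 40}, so |A + A| = 12.
K = |A + A| / |A| = 12/5 (already in lowest terms) ≈ 2.4000.
Reference: AP of size 5 gives K = 9/5 ≈ 1.8000; a fully generic set of size 5 gives K ≈ 3.0000.

|A| = 5, |A + A| = 12, K = 12/5.


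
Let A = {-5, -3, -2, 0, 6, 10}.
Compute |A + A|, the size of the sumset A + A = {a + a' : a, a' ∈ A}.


A + A = {a + a' : a, a' ∈ A}; |A| = 6.
General bounds: 2|A| - 1 ≤ |A + A| ≤ |A|(|A|+1)/2, i.e. 11 ≤ |A + A| ≤ 21.
Lower bound 2|A|-1 is attained iff A is an arithmetic progression.
Enumerate sums a + a' for a ≤ a' (symmetric, so this suffices):
a = -5: -5+-5=-10, -5+-3=-8, -5+-2=-7, -5+0=-5, -5+6=1, -5+10=5
a = -3: -3+-3=-6, -3+-2=-5, -3+0=-3, -3+6=3, -3+10=7
a = -2: -2+-2=-4, -2+0=-2, -2+6=4, -2+10=8
a = 0: 0+0=0, 0+6=6, 0+10=10
a = 6: 6+6=12, 6+10=16
a = 10: 10+10=20
Distinct sums: {-10, -8, -7, -6, -5, -4, -3, -2, 0, 1, 3, 4, 5, 6, 7, 8, 10, 12, 16, 20}
|A + A| = 20

|A + A| = 20


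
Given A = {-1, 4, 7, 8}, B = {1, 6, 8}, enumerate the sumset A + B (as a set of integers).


A + B = {a + b : a ∈ A, b ∈ B}.
Enumerate all |A|·|B| = 4·3 = 12 pairs (a, b) and collect distinct sums.
a = -1: -1+1=0, -1+6=5, -1+8=7
a = 4: 4+1=5, 4+6=10, 4+8=12
a = 7: 7+1=8, 7+6=13, 7+8=15
a = 8: 8+1=9, 8+6=14, 8+8=16
Collecting distinct sums: A + B = {0, 5, 7, 8, 9, 10, 12, 13, 14, 15, 16}
|A + B| = 11

A + B = {0, 5, 7, 8, 9, 10, 12, 13, 14, 15, 16}


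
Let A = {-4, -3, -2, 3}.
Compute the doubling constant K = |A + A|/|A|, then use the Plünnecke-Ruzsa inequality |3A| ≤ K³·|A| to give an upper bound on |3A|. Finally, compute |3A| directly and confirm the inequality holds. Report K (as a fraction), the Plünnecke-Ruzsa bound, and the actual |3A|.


|A| = 4.
Step 1: Compute A + A by enumerating all 16 pairs.
A + A = {-8, -7, -6, -5, -4, -1, 0, 1, 6}, so |A + A| = 9.
Step 2: Doubling constant K = |A + A|/|A| = 9/4 = 9/4 ≈ 2.2500.
Step 3: Plünnecke-Ruzsa gives |3A| ≤ K³·|A| = (2.2500)³ · 4 ≈ 45.5625.
Step 4: Compute 3A = A + A + A directly by enumerating all triples (a,b,c) ∈ A³; |3A| = 16.
Step 5: Check 16 ≤ 45.5625? Yes ✓.

K = 9/4, Plünnecke-Ruzsa bound K³|A| ≈ 45.5625, |3A| = 16, inequality holds.


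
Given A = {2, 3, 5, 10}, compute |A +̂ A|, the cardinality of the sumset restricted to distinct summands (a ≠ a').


Restricted sumset: A +̂ A = {a + a' : a ∈ A, a' ∈ A, a ≠ a'}.
Equivalently, take A + A and drop any sum 2a that is achievable ONLY as a + a for a ∈ A (i.e. sums representable only with equal summands).
Enumerate pairs (a, a') with a < a' (symmetric, so each unordered pair gives one sum; this covers all a ≠ a'):
  2 + 3 = 5
  2 + 5 = 7
  2 + 10 = 12
  3 + 5 = 8
  3 + 10 = 13
  5 + 10 = 15
Collected distinct sums: {5, 7, 8, 12, 13, 15}
|A +̂ A| = 6
(Reference bound: |A +̂ A| ≥ 2|A| - 3 for |A| ≥ 2, with |A| = 4 giving ≥ 5.)

|A +̂ A| = 6


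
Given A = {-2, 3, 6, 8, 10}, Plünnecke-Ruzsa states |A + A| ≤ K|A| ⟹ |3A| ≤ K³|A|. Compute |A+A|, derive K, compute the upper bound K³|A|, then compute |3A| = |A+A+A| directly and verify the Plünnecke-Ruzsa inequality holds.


|A| = 5.
Step 1: Compute A + A by enumerating all 25 pairs.
A + A = {-4, 1, 4, 6, 8, 9, 11, 12, 13, 14, 16, 18, 20}, so |A + A| = 13.
Step 2: Doubling constant K = |A + A|/|A| = 13/5 = 13/5 ≈ 2.6000.
Step 3: Plünnecke-Ruzsa gives |3A| ≤ K³·|A| = (2.6000)³ · 5 ≈ 87.8800.
Step 4: Compute 3A = A + A + A directly by enumerating all triples (a,b,c) ∈ A³; |3A| = 24.
Step 5: Check 24 ≤ 87.8800? Yes ✓.

K = 13/5, Plünnecke-Ruzsa bound K³|A| ≈ 87.8800, |3A| = 24, inequality holds.


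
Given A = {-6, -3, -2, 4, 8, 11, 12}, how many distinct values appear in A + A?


A + A = {a + a' : a, a' ∈ A}; |A| = 7.
General bounds: 2|A| - 1 ≤ |A + A| ≤ |A|(|A|+1)/2, i.e. 13 ≤ |A + A| ≤ 28.
Lower bound 2|A|-1 is attained iff A is an arithmetic progression.
Enumerate sums a + a' for a ≤ a' (symmetric, so this suffices):
a = -6: -6+-6=-12, -6+-3=-9, -6+-2=-8, -6+4=-2, -6+8=2, -6+11=5, -6+12=6
a = -3: -3+-3=-6, -3+-2=-5, -3+4=1, -3+8=5, -3+11=8, -3+12=9
a = -2: -2+-2=-4, -2+4=2, -2+8=6, -2+11=9, -2+12=10
a = 4: 4+4=8, 4+8=12, 4+11=15, 4+12=16
a = 8: 8+8=16, 8+11=19, 8+12=20
a = 11: 11+11=22, 11+12=23
a = 12: 12+12=24
Distinct sums: {-12, -9, -8, -6, -5, -4, -2, 1, 2, 5, 6, 8, 9, 10, 12, 15, 16, 19, 20, 22, 23, 24}
|A + A| = 22

|A + A| = 22


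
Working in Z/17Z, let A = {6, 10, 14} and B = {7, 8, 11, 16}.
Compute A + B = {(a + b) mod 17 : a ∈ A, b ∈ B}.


Work in Z/17Z: reduce every sum a + b modulo 17.
Enumerate all 12 pairs:
a = 6: 6+7=13, 6+8=14, 6+11=0, 6+16=5
a = 10: 10+7=0, 10+8=1, 10+11=4, 10+16=9
a = 14: 14+7=4, 14+8=5, 14+11=8, 14+16=13
Distinct residues collected: {0, 1, 4, 5, 8, 9, 13, 14}
|A + B| = 8 (out of 17 total residues).

A + B = {0, 1, 4, 5, 8, 9, 13, 14}


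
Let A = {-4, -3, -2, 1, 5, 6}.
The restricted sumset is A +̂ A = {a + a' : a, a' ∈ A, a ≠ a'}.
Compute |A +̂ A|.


Restricted sumset: A +̂ A = {a + a' : a ∈ A, a' ∈ A, a ≠ a'}.
Equivalently, take A + A and drop any sum 2a that is achievable ONLY as a + a for a ∈ A (i.e. sums representable only with equal summands).
Enumerate pairs (a, a') with a < a' (symmetric, so each unordered pair gives one sum; this covers all a ≠ a'):
  -4 + -3 = -7
  -4 + -2 = -6
  -4 + 1 = -3
  -4 + 5 = 1
  -4 + 6 = 2
  -3 + -2 = -5
  -3 + 1 = -2
  -3 + 5 = 2
  -3 + 6 = 3
  -2 + 1 = -1
  -2 + 5 = 3
  -2 + 6 = 4
  1 + 5 = 6
  1 + 6 = 7
  5 + 6 = 11
Collected distinct sums: {-7, -6, -5, -3, -2, -1, 1, 2, 3, 4, 6, 7, 11}
|A +̂ A| = 13
(Reference bound: |A +̂ A| ≥ 2|A| - 3 for |A| ≥ 2, with |A| = 6 giving ≥ 9.)

|A +̂ A| = 13


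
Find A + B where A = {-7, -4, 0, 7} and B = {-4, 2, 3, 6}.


A + B = {a + b : a ∈ A, b ∈ B}.
Enumerate all |A|·|B| = 4·4 = 16 pairs (a, b) and collect distinct sums.
a = -7: -7+-4=-11, -7+2=-5, -7+3=-4, -7+6=-1
a = -4: -4+-4=-8, -4+2=-2, -4+3=-1, -4+6=2
a = 0: 0+-4=-4, 0+2=2, 0+3=3, 0+6=6
a = 7: 7+-4=3, 7+2=9, 7+3=10, 7+6=13
Collecting distinct sums: A + B = {-11, -8, -5, -4, -2, -1, 2, 3, 6, 9, 10, 13}
|A + B| = 12

A + B = {-11, -8, -5, -4, -2, -1, 2, 3, 6, 9, 10, 13}


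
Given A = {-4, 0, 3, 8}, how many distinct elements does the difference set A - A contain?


A - A = {a - a' : a, a' ∈ A}; |A| = 4.
Bounds: 2|A|-1 ≤ |A - A| ≤ |A|² - |A| + 1, i.e. 7 ≤ |A - A| ≤ 13.
Note: 0 ∈ A - A always (from a - a). The set is symmetric: if d ∈ A - A then -d ∈ A - A.
Enumerate nonzero differences d = a - a' with a > a' (then include -d):
Positive differences: {3, 4, 5, 7, 8, 12}
Full difference set: {0} ∪ (positive diffs) ∪ (negative diffs).
|A - A| = 1 + 2·6 = 13 (matches direct enumeration: 13).

|A - A| = 13


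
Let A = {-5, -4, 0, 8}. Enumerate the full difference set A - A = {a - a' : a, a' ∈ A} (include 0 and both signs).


A - A = {a - a' : a, a' ∈ A}.
Compute a - a' for each ordered pair (a, a'):
a = -5: -5--5=0, -5--4=-1, -5-0=-5, -5-8=-13
a = -4: -4--5=1, -4--4=0, -4-0=-4, -4-8=-12
a = 0: 0--5=5, 0--4=4, 0-0=0, 0-8=-8
a = 8: 8--5=13, 8--4=12, 8-0=8, 8-8=0
Collecting distinct values (and noting 0 appears from a-a):
A - A = {-13, -12, -8, -5, -4, -1, 0, 1, 4, 5, 8, 12, 13}
|A - A| = 13

A - A = {-13, -12, -8, -5, -4, -1, 0, 1, 4, 5, 8, 12, 13}


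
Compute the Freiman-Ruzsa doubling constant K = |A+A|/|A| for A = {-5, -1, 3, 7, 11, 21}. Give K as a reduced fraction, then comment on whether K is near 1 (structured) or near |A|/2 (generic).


|A| = 6.
Compute A + A by enumerating all 36 pairs.
A + A = {-10, -6, -2, 2, 6, 10, 14, 16, 18, 20, 22, 24, 28, 32, 42}, so |A + A| = 15.
K = |A + A| / |A| = 15/6 = 5/2 ≈ 2.5000.
Reference: AP of size 6 gives K = 11/6 ≈ 1.8333; a fully generic set of size 6 gives K ≈ 3.5000.

|A| = 6, |A + A| = 15, K = 15/6 = 5/2.


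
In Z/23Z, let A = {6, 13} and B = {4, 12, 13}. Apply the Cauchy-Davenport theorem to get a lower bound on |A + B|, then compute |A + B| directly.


Cauchy-Davenport: |A + B| ≥ min(p, |A| + |B| - 1) for A, B nonempty in Z/pZ.
|A| = 2, |B| = 3, p = 23.
CD lower bound = min(23, 2 + 3 - 1) = min(23, 4) = 4.
Compute A + B mod 23 directly:
a = 6: 6+4=10, 6+12=18, 6+13=19
a = 13: 13+4=17, 13+12=2, 13+13=3
A + B = {2, 3, 10, 17, 18, 19}, so |A + B| = 6.
Verify: 6 ≥ 4? Yes ✓.

CD lower bound = 4, actual |A + B| = 6.


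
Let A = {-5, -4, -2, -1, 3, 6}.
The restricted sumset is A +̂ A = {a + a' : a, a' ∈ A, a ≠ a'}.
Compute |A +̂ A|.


Restricted sumset: A +̂ A = {a + a' : a ∈ A, a' ∈ A, a ≠ a'}.
Equivalently, take A + A and drop any sum 2a that is achievable ONLY as a + a for a ∈ A (i.e. sums representable only with equal summands).
Enumerate pairs (a, a') with a < a' (symmetric, so each unordered pair gives one sum; this covers all a ≠ a'):
  -5 + -4 = -9
  -5 + -2 = -7
  -5 + -1 = -6
  -5 + 3 = -2
  -5 + 6 = 1
  -4 + -2 = -6
  -4 + -1 = -5
  -4 + 3 = -1
  -4 + 6 = 2
  -2 + -1 = -3
  -2 + 3 = 1
  -2 + 6 = 4
  -1 + 3 = 2
  -1 + 6 = 5
  3 + 6 = 9
Collected distinct sums: {-9, -7, -6, -5, -3, -2, -1, 1, 2, 4, 5, 9}
|A +̂ A| = 12
(Reference bound: |A +̂ A| ≥ 2|A| - 3 for |A| ≥ 2, with |A| = 6 giving ≥ 9.)

|A +̂ A| = 12


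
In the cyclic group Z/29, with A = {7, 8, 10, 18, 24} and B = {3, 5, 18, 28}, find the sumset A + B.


Work in Z/29Z: reduce every sum a + b modulo 29.
Enumerate all 20 pairs:
a = 7: 7+3=10, 7+5=12, 7+18=25, 7+28=6
a = 8: 8+3=11, 8+5=13, 8+18=26, 8+28=7
a = 10: 10+3=13, 10+5=15, 10+18=28, 10+28=9
a = 18: 18+3=21, 18+5=23, 18+18=7, 18+28=17
a = 24: 24+3=27, 24+5=0, 24+18=13, 24+28=23
Distinct residues collected: {0, 6, 7, 9, 10, 11, 12, 13, 15, 17, 21, 23, 25, 26, 27, 28}
|A + B| = 16 (out of 29 total residues).

A + B = {0, 6, 7, 9, 10, 11, 12, 13, 15, 17, 21, 23, 25, 26, 27, 28}


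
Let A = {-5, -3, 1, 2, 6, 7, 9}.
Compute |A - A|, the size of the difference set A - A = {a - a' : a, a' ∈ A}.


A - A = {a - a' : a, a' ∈ A}; |A| = 7.
Bounds: 2|A|-1 ≤ |A - A| ≤ |A|² - |A| + 1, i.e. 13 ≤ |A - A| ≤ 43.
Note: 0 ∈ A - A always (from a - a). The set is symmetric: if d ∈ A - A then -d ∈ A - A.
Enumerate nonzero differences d = a - a' with a > a' (then include -d):
Positive differences: {1, 2, 3, 4, 5, 6, 7, 8, 9, 10, 11, 12, 14}
Full difference set: {0} ∪ (positive diffs) ∪ (negative diffs).
|A - A| = 1 + 2·13 = 27 (matches direct enumeration: 27).

|A - A| = 27


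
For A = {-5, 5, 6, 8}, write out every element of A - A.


A - A = {a - a' : a, a' ∈ A}.
Compute a - a' for each ordered pair (a, a'):
a = -5: -5--5=0, -5-5=-10, -5-6=-11, -5-8=-13
a = 5: 5--5=10, 5-5=0, 5-6=-1, 5-8=-3
a = 6: 6--5=11, 6-5=1, 6-6=0, 6-8=-2
a = 8: 8--5=13, 8-5=3, 8-6=2, 8-8=0
Collecting distinct values (and noting 0 appears from a-a):
A - A = {-13, -11, -10, -3, -2, -1, 0, 1, 2, 3, 10, 11, 13}
|A - A| = 13

A - A = {-13, -11, -10, -3, -2, -1, 0, 1, 2, 3, 10, 11, 13}


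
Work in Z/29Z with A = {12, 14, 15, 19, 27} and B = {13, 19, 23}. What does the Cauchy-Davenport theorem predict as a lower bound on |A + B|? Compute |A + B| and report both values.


Cauchy-Davenport: |A + B| ≥ min(p, |A| + |B| - 1) for A, B nonempty in Z/pZ.
|A| = 5, |B| = 3, p = 29.
CD lower bound = min(29, 5 + 3 - 1) = min(29, 7) = 7.
Compute A + B mod 29 directly:
a = 12: 12+13=25, 12+19=2, 12+23=6
a = 14: 14+13=27, 14+19=4, 14+23=8
a = 15: 15+13=28, 15+19=5, 15+23=9
a = 19: 19+13=3, 19+19=9, 19+23=13
a = 27: 27+13=11, 27+19=17, 27+23=21
A + B = {2, 3, 4, 5, 6, 8, 9, 11, 13, 17, 21, 25, 27, 28}, so |A + B| = 14.
Verify: 14 ≥ 7? Yes ✓.

CD lower bound = 7, actual |A + B| = 14.


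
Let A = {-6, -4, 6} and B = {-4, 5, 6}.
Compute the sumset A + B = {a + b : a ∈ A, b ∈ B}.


A + B = {a + b : a ∈ A, b ∈ B}.
Enumerate all |A|·|B| = 3·3 = 9 pairs (a, b) and collect distinct sums.
a = -6: -6+-4=-10, -6+5=-1, -6+6=0
a = -4: -4+-4=-8, -4+5=1, -4+6=2
a = 6: 6+-4=2, 6+5=11, 6+6=12
Collecting distinct sums: A + B = {-10, -8, -1, 0, 1, 2, 11, 12}
|A + B| = 8

A + B = {-10, -8, -1, 0, 1, 2, 11, 12}


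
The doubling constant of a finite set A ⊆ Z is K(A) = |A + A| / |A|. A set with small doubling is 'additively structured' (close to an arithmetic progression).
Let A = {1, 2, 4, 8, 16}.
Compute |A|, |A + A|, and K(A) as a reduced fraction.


|A| = 5.
Compute A + A by enumerating all 25 pairs.
A + A = {2, 3, 4, 5, 6, 8, 9, 10, 12, 16, 17, 18, 20, 24, 32}, so |A + A| = 15.
K = |A + A| / |A| = 15/5 = 3/1 ≈ 3.0000.
Reference: AP of size 5 gives K = 9/5 ≈ 1.8000; a fully generic set of size 5 gives K ≈ 3.0000.

|A| = 5, |A + A| = 15, K = 15/5 = 3/1.


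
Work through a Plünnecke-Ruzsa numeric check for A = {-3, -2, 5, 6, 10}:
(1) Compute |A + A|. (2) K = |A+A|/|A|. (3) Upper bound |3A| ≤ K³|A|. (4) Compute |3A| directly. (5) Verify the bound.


|A| = 5.
Step 1: Compute A + A by enumerating all 25 pairs.
A + A = {-6, -5, -4, 2, 3, 4, 7, 8, 10, 11, 12, 15, 16, 20}, so |A + A| = 14.
Step 2: Doubling constant K = |A + A|/|A| = 14/5 = 14/5 ≈ 2.8000.
Step 3: Plünnecke-Ruzsa gives |3A| ≤ K³·|A| = (2.8000)³ · 5 ≈ 109.7600.
Step 4: Compute 3A = A + A + A directly by enumerating all triples (a,b,c) ∈ A³; |3A| = 28.
Step 5: Check 28 ≤ 109.7600? Yes ✓.

K = 14/5, Plünnecke-Ruzsa bound K³|A| ≈ 109.7600, |3A| = 28, inequality holds.


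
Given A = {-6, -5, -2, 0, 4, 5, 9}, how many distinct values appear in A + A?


A + A = {a + a' : a, a' ∈ A}; |A| = 7.
General bounds: 2|A| - 1 ≤ |A + A| ≤ |A|(|A|+1)/2, i.e. 13 ≤ |A + A| ≤ 28.
Lower bound 2|A|-1 is attained iff A is an arithmetic progression.
Enumerate sums a + a' for a ≤ a' (symmetric, so this suffices):
a = -6: -6+-6=-12, -6+-5=-11, -6+-2=-8, -6+0=-6, -6+4=-2, -6+5=-1, -6+9=3
a = -5: -5+-5=-10, -5+-2=-7, -5+0=-5, -5+4=-1, -5+5=0, -5+9=4
a = -2: -2+-2=-4, -2+0=-2, -2+4=2, -2+5=3, -2+9=7
a = 0: 0+0=0, 0+4=4, 0+5=5, 0+9=9
a = 4: 4+4=8, 4+5=9, 4+9=13
a = 5: 5+5=10, 5+9=14
a = 9: 9+9=18
Distinct sums: {-12, -11, -10, -8, -7, -6, -5, -4, -2, -1, 0, 2, 3, 4, 5, 7, 8, 9, 10, 13, 14, 18}
|A + A| = 22

|A + A| = 22


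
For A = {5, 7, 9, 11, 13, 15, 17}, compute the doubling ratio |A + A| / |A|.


|A| = 7.
Compute A + A by enumerating all 49 pairs.
A + A = {10, 12, 14, 16, 18, 20, 22, 24, 26, 28, 30, 32, 34}, so |A + A| = 13.
K = |A + A| / |A| = 13/7 (already in lowest terms) ≈ 1.8571.
Reference: AP of size 7 gives K = 13/7 ≈ 1.8571; a fully generic set of size 7 gives K ≈ 4.0000.

|A| = 7, |A + A| = 13, K = 13/7.


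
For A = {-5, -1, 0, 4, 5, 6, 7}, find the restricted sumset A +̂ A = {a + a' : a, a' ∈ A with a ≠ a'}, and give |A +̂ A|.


Restricted sumset: A +̂ A = {a + a' : a ∈ A, a' ∈ A, a ≠ a'}.
Equivalently, take A + A and drop any sum 2a that is achievable ONLY as a + a for a ∈ A (i.e. sums representable only with equal summands).
Enumerate pairs (a, a') with a < a' (symmetric, so each unordered pair gives one sum; this covers all a ≠ a'):
  -5 + -1 = -6
  -5 + 0 = -5
  -5 + 4 = -1
  -5 + 5 = 0
  -5 + 6 = 1
  -5 + 7 = 2
  -1 + 0 = -1
  -1 + 4 = 3
  -1 + 5 = 4
  -1 + 6 = 5
  -1 + 7 = 6
  0 + 4 = 4
  0 + 5 = 5
  0 + 6 = 6
  0 + 7 = 7
  4 + 5 = 9
  4 + 6 = 10
  4 + 7 = 11
  5 + 6 = 11
  5 + 7 = 12
  6 + 7 = 13
Collected distinct sums: {-6, -5, -1, 0, 1, 2, 3, 4, 5, 6, 7, 9, 10, 11, 12, 13}
|A +̂ A| = 16
(Reference bound: |A +̂ A| ≥ 2|A| - 3 for |A| ≥ 2, with |A| = 7 giving ≥ 11.)

|A +̂ A| = 16


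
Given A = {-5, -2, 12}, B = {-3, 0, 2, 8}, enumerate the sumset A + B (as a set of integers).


A + B = {a + b : a ∈ A, b ∈ B}.
Enumerate all |A|·|B| = 3·4 = 12 pairs (a, b) and collect distinct sums.
a = -5: -5+-3=-8, -5+0=-5, -5+2=-3, -5+8=3
a = -2: -2+-3=-5, -2+0=-2, -2+2=0, -2+8=6
a = 12: 12+-3=9, 12+0=12, 12+2=14, 12+8=20
Collecting distinct sums: A + B = {-8, -5, -3, -2, 0, 3, 6, 9, 12, 14, 20}
|A + B| = 11

A + B = {-8, -5, -3, -2, 0, 3, 6, 9, 12, 14, 20}


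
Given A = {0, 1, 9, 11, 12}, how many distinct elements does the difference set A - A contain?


A - A = {a - a' : a, a' ∈ A}; |A| = 5.
Bounds: 2|A|-1 ≤ |A - A| ≤ |A|² - |A| + 1, i.e. 9 ≤ |A - A| ≤ 21.
Note: 0 ∈ A - A always (from a - a). The set is symmetric: if d ∈ A - A then -d ∈ A - A.
Enumerate nonzero differences d = a - a' with a > a' (then include -d):
Positive differences: {1, 2, 3, 8, 9, 10, 11, 12}
Full difference set: {0} ∪ (positive diffs) ∪ (negative diffs).
|A - A| = 1 + 2·8 = 17 (matches direct enumeration: 17).

|A - A| = 17


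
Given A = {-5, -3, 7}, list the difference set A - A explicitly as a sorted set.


A - A = {a - a' : a, a' ∈ A}.
Compute a - a' for each ordered pair (a, a'):
a = -5: -5--5=0, -5--3=-2, -5-7=-12
a = -3: -3--5=2, -3--3=0, -3-7=-10
a = 7: 7--5=12, 7--3=10, 7-7=0
Collecting distinct values (and noting 0 appears from a-a):
A - A = {-12, -10, -2, 0, 2, 10, 12}
|A - A| = 7

A - A = {-12, -10, -2, 0, 2, 10, 12}


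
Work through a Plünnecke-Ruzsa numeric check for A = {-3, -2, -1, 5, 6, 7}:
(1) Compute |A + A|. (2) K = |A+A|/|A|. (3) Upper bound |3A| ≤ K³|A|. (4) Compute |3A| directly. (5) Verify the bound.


|A| = 6.
Step 1: Compute A + A by enumerating all 36 pairs.
A + A = {-6, -5, -4, -3, -2, 2, 3, 4, 5, 6, 10, 11, 12, 13, 14}, so |A + A| = 15.
Step 2: Doubling constant K = |A + A|/|A| = 15/6 = 15/6 ≈ 2.5000.
Step 3: Plünnecke-Ruzsa gives |3A| ≤ K³·|A| = (2.5000)³ · 6 ≈ 93.7500.
Step 4: Compute 3A = A + A + A directly by enumerating all triples (a,b,c) ∈ A³; |3A| = 28.
Step 5: Check 28 ≤ 93.7500? Yes ✓.

K = 15/6, Plünnecke-Ruzsa bound K³|A| ≈ 93.7500, |3A| = 28, inequality holds.


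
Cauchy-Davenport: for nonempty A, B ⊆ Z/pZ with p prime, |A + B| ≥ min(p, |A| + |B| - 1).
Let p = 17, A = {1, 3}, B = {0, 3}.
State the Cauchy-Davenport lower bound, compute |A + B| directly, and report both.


Cauchy-Davenport: |A + B| ≥ min(p, |A| + |B| - 1) for A, B nonempty in Z/pZ.
|A| = 2, |B| = 2, p = 17.
CD lower bound = min(17, 2 + 2 - 1) = min(17, 3) = 3.
Compute A + B mod 17 directly:
a = 1: 1+0=1, 1+3=4
a = 3: 3+0=3, 3+3=6
A + B = {1, 3, 4, 6}, so |A + B| = 4.
Verify: 4 ≥ 3? Yes ✓.

CD lower bound = 3, actual |A + B| = 4.


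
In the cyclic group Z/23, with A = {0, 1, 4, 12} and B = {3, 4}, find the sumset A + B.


Work in Z/23Z: reduce every sum a + b modulo 23.
Enumerate all 8 pairs:
a = 0: 0+3=3, 0+4=4
a = 1: 1+3=4, 1+4=5
a = 4: 4+3=7, 4+4=8
a = 12: 12+3=15, 12+4=16
Distinct residues collected: {3, 4, 5, 7, 8, 15, 16}
|A + B| = 7 (out of 23 total residues).

A + B = {3, 4, 5, 7, 8, 15, 16}


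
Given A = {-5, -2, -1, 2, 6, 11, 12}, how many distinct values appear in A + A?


A + A = {a + a' : a, a' ∈ A}; |A| = 7.
General bounds: 2|A| - 1 ≤ |A + A| ≤ |A|(|A|+1)/2, i.e. 13 ≤ |A + A| ≤ 28.
Lower bound 2|A|-1 is attained iff A is an arithmetic progression.
Enumerate sums a + a' for a ≤ a' (symmetric, so this suffices):
a = -5: -5+-5=-10, -5+-2=-7, -5+-1=-6, -5+2=-3, -5+6=1, -5+11=6, -5+12=7
a = -2: -2+-2=-4, -2+-1=-3, -2+2=0, -2+6=4, -2+11=9, -2+12=10
a = -1: -1+-1=-2, -1+2=1, -1+6=5, -1+11=10, -1+12=11
a = 2: 2+2=4, 2+6=8, 2+11=13, 2+12=14
a = 6: 6+6=12, 6+11=17, 6+12=18
a = 11: 11+11=22, 11+12=23
a = 12: 12+12=24
Distinct sums: {-10, -7, -6, -4, -3, -2, 0, 1, 4, 5, 6, 7, 8, 9, 10, 11, 12, 13, 14, 17, 18, 22, 23, 24}
|A + A| = 24

|A + A| = 24


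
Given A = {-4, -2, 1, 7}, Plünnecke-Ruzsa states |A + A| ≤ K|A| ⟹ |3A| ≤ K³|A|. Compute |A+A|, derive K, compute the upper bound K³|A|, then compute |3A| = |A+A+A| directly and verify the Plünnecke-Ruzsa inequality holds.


|A| = 4.
Step 1: Compute A + A by enumerating all 16 pairs.
A + A = {-8, -6, -4, -3, -1, 2, 3, 5, 8, 14}, so |A + A| = 10.
Step 2: Doubling constant K = |A + A|/|A| = 10/4 = 10/4 ≈ 2.5000.
Step 3: Plünnecke-Ruzsa gives |3A| ≤ K³·|A| = (2.5000)³ · 4 ≈ 62.5000.
Step 4: Compute 3A = A + A + A directly by enumerating all triples (a,b,c) ∈ A³; |3A| = 19.
Step 5: Check 19 ≤ 62.5000? Yes ✓.

K = 10/4, Plünnecke-Ruzsa bound K³|A| ≈ 62.5000, |3A| = 19, inequality holds.


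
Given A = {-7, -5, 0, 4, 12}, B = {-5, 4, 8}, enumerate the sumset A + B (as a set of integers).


A + B = {a + b : a ∈ A, b ∈ B}.
Enumerate all |A|·|B| = 5·3 = 15 pairs (a, b) and collect distinct sums.
a = -7: -7+-5=-12, -7+4=-3, -7+8=1
a = -5: -5+-5=-10, -5+4=-1, -5+8=3
a = 0: 0+-5=-5, 0+4=4, 0+8=8
a = 4: 4+-5=-1, 4+4=8, 4+8=12
a = 12: 12+-5=7, 12+4=16, 12+8=20
Collecting distinct sums: A + B = {-12, -10, -5, -3, -1, 1, 3, 4, 7, 8, 12, 16, 20}
|A + B| = 13

A + B = {-12, -10, -5, -3, -1, 1, 3, 4, 7, 8, 12, 16, 20}


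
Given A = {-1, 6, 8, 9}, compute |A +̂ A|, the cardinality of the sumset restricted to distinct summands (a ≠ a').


Restricted sumset: A +̂ A = {a + a' : a ∈ A, a' ∈ A, a ≠ a'}.
Equivalently, take A + A and drop any sum 2a that is achievable ONLY as a + a for a ∈ A (i.e. sums representable only with equal summands).
Enumerate pairs (a, a') with a < a' (symmetric, so each unordered pair gives one sum; this covers all a ≠ a'):
  -1 + 6 = 5
  -1 + 8 = 7
  -1 + 9 = 8
  6 + 8 = 14
  6 + 9 = 15
  8 + 9 = 17
Collected distinct sums: {5, 7, 8, 14, 15, 17}
|A +̂ A| = 6
(Reference bound: |A +̂ A| ≥ 2|A| - 3 for |A| ≥ 2, with |A| = 4 giving ≥ 5.)

|A +̂ A| = 6


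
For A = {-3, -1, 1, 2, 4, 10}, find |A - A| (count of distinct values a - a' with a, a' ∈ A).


A - A = {a - a' : a, a' ∈ A}; |A| = 6.
Bounds: 2|A|-1 ≤ |A - A| ≤ |A|² - |A| + 1, i.e. 11 ≤ |A - A| ≤ 31.
Note: 0 ∈ A - A always (from a - a). The set is symmetric: if d ∈ A - A then -d ∈ A - A.
Enumerate nonzero differences d = a - a' with a > a' (then include -d):
Positive differences: {1, 2, 3, 4, 5, 6, 7, 8, 9, 11, 13}
Full difference set: {0} ∪ (positive diffs) ∪ (negative diffs).
|A - A| = 1 + 2·11 = 23 (matches direct enumeration: 23).

|A - A| = 23


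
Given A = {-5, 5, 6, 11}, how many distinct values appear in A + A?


A + A = {a + a' : a, a' ∈ A}; |A| = 4.
General bounds: 2|A| - 1 ≤ |A + A| ≤ |A|(|A|+1)/2, i.e. 7 ≤ |A + A| ≤ 10.
Lower bound 2|A|-1 is attained iff A is an arithmetic progression.
Enumerate sums a + a' for a ≤ a' (symmetric, so this suffices):
a = -5: -5+-5=-10, -5+5=0, -5+6=1, -5+11=6
a = 5: 5+5=10, 5+6=11, 5+11=16
a = 6: 6+6=12, 6+11=17
a = 11: 11+11=22
Distinct sums: {-10, 0, 1, 6, 10, 11, 12, 16, 17, 22}
|A + A| = 10

|A + A| = 10


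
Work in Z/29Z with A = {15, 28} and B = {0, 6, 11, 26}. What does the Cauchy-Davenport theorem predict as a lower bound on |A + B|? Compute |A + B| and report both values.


Cauchy-Davenport: |A + B| ≥ min(p, |A| + |B| - 1) for A, B nonempty in Z/pZ.
|A| = 2, |B| = 4, p = 29.
CD lower bound = min(29, 2 + 4 - 1) = min(29, 5) = 5.
Compute A + B mod 29 directly:
a = 15: 15+0=15, 15+6=21, 15+11=26, 15+26=12
a = 28: 28+0=28, 28+6=5, 28+11=10, 28+26=25
A + B = {5, 10, 12, 15, 21, 25, 26, 28}, so |A + B| = 8.
Verify: 8 ≥ 5? Yes ✓.

CD lower bound = 5, actual |A + B| = 8.


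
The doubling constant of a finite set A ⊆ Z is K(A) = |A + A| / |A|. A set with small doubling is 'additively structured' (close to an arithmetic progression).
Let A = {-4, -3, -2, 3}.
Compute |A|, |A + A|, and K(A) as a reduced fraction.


|A| = 4.
Compute A + A by enumerating all 16 pairs.
A + A = {-8, -7, -6, -5, -4, -1, 0, 1, 6}, so |A + A| = 9.
K = |A + A| / |A| = 9/4 (already in lowest terms) ≈ 2.2500.
Reference: AP of size 4 gives K = 7/4 ≈ 1.7500; a fully generic set of size 4 gives K ≈ 2.5000.

|A| = 4, |A + A| = 9, K = 9/4.


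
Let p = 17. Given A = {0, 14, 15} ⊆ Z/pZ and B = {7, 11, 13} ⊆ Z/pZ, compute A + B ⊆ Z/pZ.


Work in Z/17Z: reduce every sum a + b modulo 17.
Enumerate all 9 pairs:
a = 0: 0+7=7, 0+11=11, 0+13=13
a = 14: 14+7=4, 14+11=8, 14+13=10
a = 15: 15+7=5, 15+11=9, 15+13=11
Distinct residues collected: {4, 5, 7, 8, 9, 10, 11, 13}
|A + B| = 8 (out of 17 total residues).

A + B = {4, 5, 7, 8, 9, 10, 11, 13}
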